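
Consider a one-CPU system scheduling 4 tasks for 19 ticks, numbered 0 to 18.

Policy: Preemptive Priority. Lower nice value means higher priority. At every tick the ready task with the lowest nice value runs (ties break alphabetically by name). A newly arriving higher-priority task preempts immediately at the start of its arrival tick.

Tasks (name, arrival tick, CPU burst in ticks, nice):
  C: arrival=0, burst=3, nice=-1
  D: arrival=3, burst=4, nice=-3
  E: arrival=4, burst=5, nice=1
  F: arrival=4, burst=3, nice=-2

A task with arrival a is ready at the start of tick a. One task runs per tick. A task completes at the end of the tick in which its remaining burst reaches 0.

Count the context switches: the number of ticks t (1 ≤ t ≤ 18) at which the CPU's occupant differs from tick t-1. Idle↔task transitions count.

t=0: ready={C} → run C
t=1: ready={C} → run C
t=2: ready={C} → run C
t=3: ready={D} → run D
t=4: ready={D,E,F} → run D
t=5: ready={D,E,F} → run D
t=6: ready={D,E,F} → run D
t=7: ready={E,F} → run F
t=8: ready={E,F} → run F
t=9: ready={E,F} → run F
t=10: ready={E} → run E
t=11: ready={E} → run E
t=12: ready={E} → run E
t=13: ready={E} → run E
t=14: ready={E} → run E
t=15: (idle)
t=16: (idle)
t=17: (idle)
t=18: (idle)

context switches = 4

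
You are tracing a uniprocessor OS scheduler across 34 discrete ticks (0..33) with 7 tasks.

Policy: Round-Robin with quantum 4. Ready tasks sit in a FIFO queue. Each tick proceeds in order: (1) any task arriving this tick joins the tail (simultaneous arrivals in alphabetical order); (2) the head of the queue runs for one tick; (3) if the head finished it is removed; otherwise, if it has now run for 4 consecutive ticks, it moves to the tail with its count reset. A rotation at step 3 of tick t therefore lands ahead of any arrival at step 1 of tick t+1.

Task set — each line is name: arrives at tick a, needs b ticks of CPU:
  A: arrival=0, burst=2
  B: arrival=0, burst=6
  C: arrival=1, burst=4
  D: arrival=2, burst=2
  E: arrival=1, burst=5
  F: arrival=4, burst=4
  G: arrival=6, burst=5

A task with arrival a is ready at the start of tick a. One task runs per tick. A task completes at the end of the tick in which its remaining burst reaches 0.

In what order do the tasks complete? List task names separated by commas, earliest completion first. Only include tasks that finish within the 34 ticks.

t=0: queue=[A,B] q_used=0 → run A
t=1: queue=[A,B,C,E] q_used=1 → run A
t=2: queue=[B,C,E,D] q_used=0 → run B
t=3: queue=[B,C,E,D] q_used=1 → run B
t=4: queue=[B,C,E,D,F] q_used=2 → run B
t=5: queue=[B,C,E,D,F] q_used=3 → run B
t=6: queue=[C,E,D,F,B,G] q_used=0 → run C
t=7: queue=[C,E,D,F,B,G] q_used=1 → run C
t=8: queue=[C,E,D,F,B,G] q_used=2 → run C
t=9: queue=[C,E,D,F,B,G] q_used=3 → run C
t=10: queue=[E,D,F,B,G] q_used=0 → run E
t=11: queue=[E,D,F,B,G] q_used=1 → run E
t=12: queue=[E,D,F,B,G] q_used=2 → run E
t=13: queue=[E,D,F,B,G] q_used=3 → run E
t=14: queue=[D,F,B,G,E] q_used=0 → run D
t=15: queue=[D,F,B,G,E] q_used=1 → run D
t=16: queue=[F,B,G,E] q_used=0 → run F
t=17: queue=[F,B,G,E] q_used=1 → run F
t=18: queue=[F,B,G,E] q_used=2 → run F
t=19: queue=[F,B,G,E] q_used=3 → run F
t=20: queue=[B,G,E] q_used=0 → run B
t=21: queue=[B,G,E] q_used=1 → run B
t=22: queue=[G,E] q_used=0 → run G
t=23: queue=[G,E] q_used=1 → run G
t=24: queue=[G,E] q_used=2 → run G
t=25: queue=[G,E] q_used=3 → run G
t=26: queue=[E,G] q_used=0 → run E
t=27: queue=[G] q_used=0 → run G
t=28: (idle)
t=29: (idle)
t=30: (idle)
t=31: (idle)
t=32: (idle)
t=33: (idle)

completion order = A, C, D, F, B, E, G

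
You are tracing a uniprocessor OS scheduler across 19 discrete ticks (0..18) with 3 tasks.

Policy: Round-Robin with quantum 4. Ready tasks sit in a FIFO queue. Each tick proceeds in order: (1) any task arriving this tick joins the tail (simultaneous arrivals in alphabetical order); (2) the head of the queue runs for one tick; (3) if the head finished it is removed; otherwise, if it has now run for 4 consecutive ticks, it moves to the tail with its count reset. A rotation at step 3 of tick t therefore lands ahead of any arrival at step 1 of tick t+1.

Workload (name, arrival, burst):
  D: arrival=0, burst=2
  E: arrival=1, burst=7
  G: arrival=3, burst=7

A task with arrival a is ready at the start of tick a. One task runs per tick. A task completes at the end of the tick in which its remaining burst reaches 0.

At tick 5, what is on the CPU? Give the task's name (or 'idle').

running at tick 5 = E

t=0: queue=[D] q_used=0 → run D
t=1: queue=[D,E] q_used=1 → run D
t=2: queue=[E] q_used=0 → run E
t=3: queue=[E,G] q_used=1 → run E
t=4: queue=[E,G] q_used=2 → run E
t=5: queue=[E,G] q_used=3 → run E
t=6: queue=[G,E] q_used=0 → run G
t=7: queue=[G,E] q_used=1 → run G
t=8: queue=[G,E] q_used=2 → run G
t=9: queue=[G,E] q_used=3 → run G
t=10: queue=[E,G] q_used=0 → run E
t=11: queue=[E,G] q_used=1 → run E
t=12: queue=[E,G] q_used=2 → run E
t=13: queue=[G] q_used=0 → run G
t=14: queue=[G] q_used=1 → run G
t=15: queue=[G] q_used=2 → run G
t=16: (idle)
t=17: (idle)
t=18: (idle)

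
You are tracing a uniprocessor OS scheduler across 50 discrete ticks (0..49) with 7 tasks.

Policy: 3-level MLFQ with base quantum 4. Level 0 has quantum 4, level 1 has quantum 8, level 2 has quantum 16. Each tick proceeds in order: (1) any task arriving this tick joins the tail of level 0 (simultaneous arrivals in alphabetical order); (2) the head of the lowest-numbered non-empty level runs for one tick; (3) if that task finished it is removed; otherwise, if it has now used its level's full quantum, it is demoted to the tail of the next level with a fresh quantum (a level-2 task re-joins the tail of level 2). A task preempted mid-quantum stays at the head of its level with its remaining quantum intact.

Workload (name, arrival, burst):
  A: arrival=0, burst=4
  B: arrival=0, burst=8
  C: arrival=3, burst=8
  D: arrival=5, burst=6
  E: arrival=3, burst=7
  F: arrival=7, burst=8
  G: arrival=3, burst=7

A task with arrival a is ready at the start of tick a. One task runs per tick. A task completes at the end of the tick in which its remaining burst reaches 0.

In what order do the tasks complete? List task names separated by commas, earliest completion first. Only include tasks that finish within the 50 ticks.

completion order = A, B, C, E, G, D, F

t=0: L0/L1/L2 = AB/-/- → run A
t=1: L0/L1/L2 = AB/-/- → run A
t=2: L0/L1/L2 = AB/-/- → run A
t=3: L0/L1/L2 = ABCEG/-/- → run A
t=4: L0/L1/L2 = BCEG/-/- → run B
t=5: L0/L1/L2 = BCEGD/-/- → run B
t=6: L0/L1/L2 = BCEGD/-/- → run B
t=7: L0/L1/L2 = BCEGDF/-/- → run B
t=8: L0/L1/L2 = CEGDF/B/- → run C
t=9: L0/L1/L2 = CEGDF/B/- → run C
t=10: L0/L1/L2 = CEGDF/B/- → run C
t=11: L0/L1/L2 = CEGDF/B/- → run C
t=12: L0/L1/L2 = EGDF/BC/- → run E
t=13: L0/L1/L2 = EGDF/BC/- → run E
t=14: L0/L1/L2 = EGDF/BC/- → run E
t=15: L0/L1/L2 = EGDF/BC/- → run E
t=16: L0/L1/L2 = GDF/BCE/- → run G
t=17: L0/L1/L2 = GDF/BCE/- → run G
t=18: L0/L1/L2 = GDF/BCE/- → run G
t=19: L0/L1/L2 = GDF/BCE/- → run G
t=20: L0/L1/L2 = DF/BCEG/- → run D
t=21: L0/L1/L2 = DF/BCEG/- → run D
t=22: L0/L1/L2 = DF/BCEG/- → run D
t=23: L0/L1/L2 = DF/BCEG/- → run D
t=24: L0/L1/L2 = F/BCEGD/- → run F
t=25: L0/L1/L2 = F/BCEGD/- → run F
t=26: L0/L1/L2 = F/BCEGD/- → run F
t=27: L0/L1/L2 = F/BCEGD/- → run F
t=28: L0/L1/L2 = -/BCEGDF/- → run B
t=29: L0/L1/L2 = -/BCEGDF/- → run B
t=30: L0/L1/L2 = -/BCEGDF/- → run B
t=31: L0/L1/L2 = -/BCEGDF/- → run B
t=32: L0/L1/L2 = -/CEGDF/- → run C
t=33: L0/L1/L2 = -/CEGDF/- → run C
t=34: L0/L1/L2 = -/CEGDF/- → run C
t=35: L0/L1/L2 = -/CEGDF/- → run C
t=36: L0/L1/L2 = -/EGDF/- → run E
t=37: L0/L1/L2 = -/EGDF/- → run E
t=38: L0/L1/L2 = -/EGDF/- → run E
t=39: L0/L1/L2 = -/GDF/- → run G
t=40: L0/L1/L2 = -/GDF/- → run G
t=41: L0/L1/L2 = -/GDF/- → run G
t=42: L0/L1/L2 = -/DF/- → run D
t=43: L0/L1/L2 = -/DF/- → run D
t=44: L0/L1/L2 = -/F/- → run F
t=45: L0/L1/L2 = -/F/- → run F
t=46: L0/L1/L2 = -/F/- → run F
t=47: L0/L1/L2 = -/F/- → run F
t=48: (idle)
t=49: (idle)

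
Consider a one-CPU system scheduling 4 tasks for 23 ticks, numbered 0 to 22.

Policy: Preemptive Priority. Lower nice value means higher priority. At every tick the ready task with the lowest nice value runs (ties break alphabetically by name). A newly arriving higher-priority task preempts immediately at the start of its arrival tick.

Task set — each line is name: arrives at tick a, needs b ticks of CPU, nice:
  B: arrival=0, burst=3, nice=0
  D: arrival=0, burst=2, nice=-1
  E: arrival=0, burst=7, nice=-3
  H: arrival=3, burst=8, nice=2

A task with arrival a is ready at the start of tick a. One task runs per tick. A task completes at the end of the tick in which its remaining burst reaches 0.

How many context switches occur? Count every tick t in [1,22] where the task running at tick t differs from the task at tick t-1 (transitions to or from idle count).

context switches = 4

t=0: ready={B,D,E} → run E
t=1: ready={B,D,E} → run E
t=2: ready={B,D,E} → run E
t=3: ready={B,D,E,H} → run E
t=4: ready={B,D,E,H} → run E
t=5: ready={B,D,E,H} → run E
t=6: ready={B,D,E,H} → run E
t=7: ready={B,D,H} → run D
t=8: ready={B,D,H} → run D
t=9: ready={B,H} → run B
t=10: ready={B,H} → run B
t=11: ready={B,H} → run B
t=12: ready={H} → run H
t=13: ready={H} → run H
t=14: ready={H} → run H
t=15: ready={H} → run H
t=16: ready={H} → run H
t=17: ready={H} → run H
t=18: ready={H} → run H
t=19: ready={H} → run H
t=20: (idle)
t=21: (idle)
t=22: (idle)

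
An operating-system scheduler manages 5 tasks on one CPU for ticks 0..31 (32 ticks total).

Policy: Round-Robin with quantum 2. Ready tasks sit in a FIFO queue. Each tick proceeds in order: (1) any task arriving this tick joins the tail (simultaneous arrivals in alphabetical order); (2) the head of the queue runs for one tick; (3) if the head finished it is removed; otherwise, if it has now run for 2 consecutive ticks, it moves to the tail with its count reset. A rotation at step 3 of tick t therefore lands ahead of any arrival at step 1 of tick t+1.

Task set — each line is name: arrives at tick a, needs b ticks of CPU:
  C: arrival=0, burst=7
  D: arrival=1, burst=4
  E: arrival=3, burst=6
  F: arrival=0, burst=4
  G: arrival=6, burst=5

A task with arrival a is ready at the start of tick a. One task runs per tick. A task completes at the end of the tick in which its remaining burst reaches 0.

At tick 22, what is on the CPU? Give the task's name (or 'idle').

t=0: queue=[C,F] q_used=0 → run C
t=1: queue=[C,F,D] q_used=1 → run C
t=2: queue=[F,D,C] q_used=0 → run F
t=3: queue=[F,D,C,E] q_used=1 → run F
t=4: queue=[D,C,E,F] q_used=0 → run D
t=5: queue=[D,C,E,F] q_used=1 → run D
t=6: queue=[C,E,F,D,G] q_used=0 → run C
t=7: queue=[C,E,F,D,G] q_used=1 → run C
t=8: queue=[E,F,D,G,C] q_used=0 → run E
t=9: queue=[E,F,D,G,C] q_used=1 → run E
t=10: queue=[F,D,G,C,E] q_used=0 → run F
t=11: queue=[F,D,G,C,E] q_used=1 → run F
t=12: queue=[D,G,C,E] q_used=0 → run D
t=13: queue=[D,G,C,E] q_used=1 → run D
t=14: queue=[G,C,E] q_used=0 → run G
t=15: queue=[G,C,E] q_used=1 → run G
t=16: queue=[C,E,G] q_used=0 → run C
t=17: queue=[C,E,G] q_used=1 → run C
t=18: queue=[E,G,C] q_used=0 → run E
t=19: queue=[E,G,C] q_used=1 → run E
t=20: queue=[G,C,E] q_used=0 → run G
t=21: queue=[G,C,E] q_used=1 → run G
t=22: queue=[C,E,G] q_used=0 → run C
t=23: queue=[E,G] q_used=0 → run E
t=24: queue=[E,G] q_used=1 → run E
t=25: queue=[G] q_used=0 → run G
t=26: (idle)
t=27: (idle)
t=28: (idle)
t=29: (idle)
t=30: (idle)
t=31: (idle)

running at tick 22 = C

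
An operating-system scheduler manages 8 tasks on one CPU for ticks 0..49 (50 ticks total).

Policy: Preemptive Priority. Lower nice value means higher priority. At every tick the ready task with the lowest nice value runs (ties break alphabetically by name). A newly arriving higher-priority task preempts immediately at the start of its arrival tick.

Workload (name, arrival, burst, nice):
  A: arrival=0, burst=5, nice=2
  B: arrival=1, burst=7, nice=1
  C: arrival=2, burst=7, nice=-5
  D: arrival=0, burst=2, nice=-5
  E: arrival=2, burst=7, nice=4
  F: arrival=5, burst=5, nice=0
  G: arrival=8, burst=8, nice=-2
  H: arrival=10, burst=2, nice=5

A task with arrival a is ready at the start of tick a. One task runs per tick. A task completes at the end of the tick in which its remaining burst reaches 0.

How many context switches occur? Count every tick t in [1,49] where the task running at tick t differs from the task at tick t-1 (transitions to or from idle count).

context switches = 8

t=0: ready={A,D} → run D
t=1: ready={A,B,D} → run D
t=2: ready={A,B,C,E} → run C
t=3: ready={A,B,C,E} → run C
t=4: ready={A,B,C,E} → run C
t=5: ready={A,B,C,E,F} → run C
t=6: ready={A,B,C,E,F} → run C
t=7: ready={A,B,C,E,F} → run C
t=8: ready={A,B,C,E,F,G} → run C
t=9: ready={A,B,E,F,G} → run G
t=10: ready={A,B,E,F,G,H} → run G
t=11: ready={A,B,E,F,G,H} → run G
t=12: ready={A,B,E,F,G,H} → run G
t=13: ready={A,B,E,F,G,H} → run G
t=14: ready={A,B,E,F,G,H} → run G
t=15: ready={A,B,E,F,G,H} → run G
t=16: ready={A,B,E,F,G,H} → run G
t=17: ready={A,B,E,F,H} → run F
t=18: ready={A,B,E,F,H} → run F
t=19: ready={A,B,E,F,H} → run F
t=20: ready={A,B,E,F,H} → run F
t=21: ready={A,B,E,F,H} → run F
t=22: ready={A,B,E,H} → run B
t=23: ready={A,B,E,H} → run B
t=24: ready={A,B,E,H} → run B
t=25: ready={A,B,E,H} → run B
t=26: ready={A,B,E,H} → run B
t=27: ready={A,B,E,H} → run B
t=28: ready={A,B,E,H} → run B
t=29: ready={A,E,H} → run A
t=30: ready={A,E,H} → run A
t=31: ready={A,E,H} → run A
t=32: ready={A,E,H} → run A
t=33: ready={A,E,H} → run A
t=34: ready={E,H} → run E
t=35: ready={E,H} → run E
t=36: ready={E,H} → run E
t=37: ready={E,H} → run E
t=38: ready={E,H} → run E
t=39: ready={E,H} → run E
t=40: ready={E,H} → run E
t=41: ready={H} → run H
t=42: ready={H} → run H
t=43: (idle)
t=44: (idle)
t=45: (idle)
t=46: (idle)
t=47: (idle)
t=48: (idle)
t=49: (idle)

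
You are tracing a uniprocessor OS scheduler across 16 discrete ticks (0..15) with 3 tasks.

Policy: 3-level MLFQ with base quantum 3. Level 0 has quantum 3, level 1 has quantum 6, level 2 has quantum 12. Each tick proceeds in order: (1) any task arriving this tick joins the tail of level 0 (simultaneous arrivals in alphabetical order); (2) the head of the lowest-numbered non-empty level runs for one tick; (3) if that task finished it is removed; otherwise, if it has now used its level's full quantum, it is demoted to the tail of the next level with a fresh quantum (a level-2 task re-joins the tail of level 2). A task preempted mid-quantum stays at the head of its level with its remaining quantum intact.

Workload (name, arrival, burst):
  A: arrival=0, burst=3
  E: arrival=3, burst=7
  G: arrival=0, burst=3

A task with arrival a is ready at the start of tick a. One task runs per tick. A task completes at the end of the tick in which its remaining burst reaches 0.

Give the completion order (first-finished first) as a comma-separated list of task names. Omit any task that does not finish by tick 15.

completion order = A, G, E

t=0: L0/L1/L2 = AG/-/- → run A
t=1: L0/L1/L2 = AG/-/- → run A
t=2: L0/L1/L2 = AG/-/- → run A
t=3: L0/L1/L2 = GE/-/- → run G
t=4: L0/L1/L2 = GE/-/- → run G
t=5: L0/L1/L2 = GE/-/- → run G
t=6: L0/L1/L2 = E/-/- → run E
t=7: L0/L1/L2 = E/-/- → run E
t=8: L0/L1/L2 = E/-/- → run E
t=9: L0/L1/L2 = -/E/- → run E
t=10: L0/L1/L2 = -/E/- → run E
t=11: L0/L1/L2 = -/E/- → run E
t=12: L0/L1/L2 = -/E/- → run E
t=13: (idle)
t=14: (idle)
t=15: (idle)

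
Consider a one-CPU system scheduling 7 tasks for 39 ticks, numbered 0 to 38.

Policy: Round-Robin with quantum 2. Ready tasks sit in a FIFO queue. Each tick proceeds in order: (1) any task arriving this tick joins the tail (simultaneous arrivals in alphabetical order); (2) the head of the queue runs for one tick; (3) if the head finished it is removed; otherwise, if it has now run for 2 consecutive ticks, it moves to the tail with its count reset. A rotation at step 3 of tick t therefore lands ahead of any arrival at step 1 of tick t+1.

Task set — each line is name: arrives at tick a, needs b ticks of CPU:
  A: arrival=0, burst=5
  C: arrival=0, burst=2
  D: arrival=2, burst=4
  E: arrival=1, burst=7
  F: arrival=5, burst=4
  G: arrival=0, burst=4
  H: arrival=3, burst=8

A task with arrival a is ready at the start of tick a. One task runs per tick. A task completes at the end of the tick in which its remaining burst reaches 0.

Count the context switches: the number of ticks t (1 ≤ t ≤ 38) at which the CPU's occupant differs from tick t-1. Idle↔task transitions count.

context switches = 18

t=0: queue=[A,C,G] q_used=0 → run A
t=1: queue=[A,C,G,E] q_used=1 → run A
t=2: queue=[C,G,E,A,D] q_used=0 → run C
t=3: queue=[C,G,E,A,D,H] q_used=1 → run C
t=4: queue=[G,E,A,D,H] q_used=0 → run G
t=5: queue=[G,E,A,D,H,F] q_used=1 → run G
t=6: queue=[E,A,D,H,F,G] q_used=0 → run E
t=7: queue=[E,A,D,H,F,G] q_used=1 → run E
t=8: queue=[A,D,H,F,G,E] q_used=0 → run A
t=9: queue=[A,D,H,F,G,E] q_used=1 → run A
t=10: queue=[D,H,F,G,E,A] q_used=0 → run D
t=11: queue=[D,H,F,G,E,A] q_used=1 → run D
t=12: queue=[H,F,G,E,A,D] q_used=0 → run H
t=13: queue=[H,F,G,E,A,D] q_used=1 → run H
t=14: queue=[F,G,E,A,D,H] q_used=0 → run F
t=15: queue=[F,G,E,A,D,H] q_used=1 → run F
t=16: queue=[G,E,A,D,H,F] q_used=0 → run G
t=17: queue=[G,E,A,D,H,F] q_used=1 → run G
t=18: queue=[E,A,D,H,F] q_used=0 → run E
t=19: queue=[E,A,D,H,F] q_used=1 → run E
t=20: queue=[A,D,H,F,E] q_used=0 → run A
t=21: queue=[D,H,F,E] q_used=0 → run D
t=22: queue=[D,H,F,E] q_used=1 → run D
t=23: queue=[H,F,E] q_used=0 → run H
t=24: queue=[H,F,E] q_used=1 → run H
t=25: queue=[F,E,H] q_used=0 → run F
t=26: queue=[F,E,H] q_used=1 → run F
t=27: queue=[E,H] q_used=0 → run E
t=28: queue=[E,H] q_used=1 → run E
t=29: queue=[H,E] q_used=0 → run H
t=30: queue=[H,E] q_used=1 → run H
t=31: queue=[E,H] q_used=0 → run E
t=32: queue=[H] q_used=0 → run H
t=33: queue=[H] q_used=1 → run H
t=34: (idle)
t=35: (idle)
t=36: (idle)
t=37: (idle)
t=38: (idle)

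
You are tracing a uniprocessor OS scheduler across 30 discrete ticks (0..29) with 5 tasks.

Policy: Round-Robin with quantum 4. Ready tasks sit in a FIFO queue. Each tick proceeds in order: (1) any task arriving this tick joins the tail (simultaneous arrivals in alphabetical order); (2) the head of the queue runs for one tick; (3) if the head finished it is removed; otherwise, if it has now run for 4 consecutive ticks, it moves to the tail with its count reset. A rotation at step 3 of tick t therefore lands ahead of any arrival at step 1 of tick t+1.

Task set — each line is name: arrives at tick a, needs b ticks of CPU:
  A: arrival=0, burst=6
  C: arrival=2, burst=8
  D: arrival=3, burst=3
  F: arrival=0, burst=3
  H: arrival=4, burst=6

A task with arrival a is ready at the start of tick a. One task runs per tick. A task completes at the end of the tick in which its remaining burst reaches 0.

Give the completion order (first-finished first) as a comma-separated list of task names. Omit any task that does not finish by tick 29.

t=0: queue=[A,F] q_used=0 → run A
t=1: queue=[A,F] q_used=1 → run A
t=2: queue=[A,F,C] q_used=2 → run A
t=3: queue=[A,F,C,D] q_used=3 → run A
t=4: queue=[F,C,D,A,H] q_used=0 → run F
t=5: queue=[F,C,D,A,H] q_used=1 → run F
t=6: queue=[F,C,D,A,H] q_used=2 → run F
t=7: queue=[C,D,A,H] q_used=0 → run C
t=8: queue=[C,D,A,H] q_used=1 → run C
t=9: queue=[C,D,A,H] q_used=2 → run C
t=10: queue=[C,D,A,H] q_used=3 → run C
t=11: queue=[D,A,H,C] q_used=0 → run D
t=12: queue=[D,A,H,C] q_used=1 → run D
t=13: queue=[D,A,H,C] q_used=2 → run D
t=14: queue=[A,H,C] q_used=0 → run A
t=15: queue=[A,H,C] q_used=1 → run A
t=16: queue=[H,C] q_used=0 → run H
t=17: queue=[H,C] q_used=1 → run H
t=18: queue=[H,C] q_used=2 → run H
t=19: queue=[H,C] q_used=3 → run H
t=20: queue=[C,H] q_used=0 → run C
t=21: queue=[C,H] q_used=1 → run C
t=22: queue=[C,H] q_used=2 → run C
t=23: queue=[C,H] q_used=3 → run C
t=24: queue=[H] q_used=0 → run H
t=25: queue=[H] q_used=1 → run H
t=26: (idle)
t=27: (idle)
t=28: (idle)
t=29: (idle)

completion order = F, D, A, C, H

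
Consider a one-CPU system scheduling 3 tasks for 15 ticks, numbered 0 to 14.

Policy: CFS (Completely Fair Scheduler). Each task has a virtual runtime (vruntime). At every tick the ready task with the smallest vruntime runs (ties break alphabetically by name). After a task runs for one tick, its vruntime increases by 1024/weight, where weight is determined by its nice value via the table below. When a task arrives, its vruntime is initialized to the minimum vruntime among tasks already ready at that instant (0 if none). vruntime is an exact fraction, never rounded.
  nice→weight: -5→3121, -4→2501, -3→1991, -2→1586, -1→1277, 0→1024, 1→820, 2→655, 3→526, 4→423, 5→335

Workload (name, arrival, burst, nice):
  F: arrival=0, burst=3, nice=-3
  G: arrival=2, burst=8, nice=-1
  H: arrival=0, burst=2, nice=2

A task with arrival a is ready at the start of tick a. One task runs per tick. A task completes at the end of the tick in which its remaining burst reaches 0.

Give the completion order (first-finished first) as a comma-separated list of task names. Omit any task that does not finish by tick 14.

t=0: vr[F=0 H=0] → run F
t=1: vr[F=1024/1991 H=0] → run H
t=2: vr[F=1024/1991 G=1024/1991 H=1024/655] → run F
t=3: vr[F=2048/1991 G=1024/1991 H=1024/655] → run G
t=4: vr[F=2048/1991 G=3346432/2542507 H=1024/655] → run F
t=5: vr[G=3346432/2542507 H=1024/655] → run G
t=6: vr[G=5385216/2542507 H=1024/655] → run H
t=7: vr[G=5385216/2542507] → run G
t=8: vr[G=7424000/2542507] → run G
t=9: vr[G=9462784/2542507] → run G
t=10: vr[G=11501568/2542507] → run G
t=11: vr[G=13540352/2542507] → run G
t=12: vr[G=15579136/2542507] → run G
t=13: (idle)
t=14: (idle)

completion order = F, H, G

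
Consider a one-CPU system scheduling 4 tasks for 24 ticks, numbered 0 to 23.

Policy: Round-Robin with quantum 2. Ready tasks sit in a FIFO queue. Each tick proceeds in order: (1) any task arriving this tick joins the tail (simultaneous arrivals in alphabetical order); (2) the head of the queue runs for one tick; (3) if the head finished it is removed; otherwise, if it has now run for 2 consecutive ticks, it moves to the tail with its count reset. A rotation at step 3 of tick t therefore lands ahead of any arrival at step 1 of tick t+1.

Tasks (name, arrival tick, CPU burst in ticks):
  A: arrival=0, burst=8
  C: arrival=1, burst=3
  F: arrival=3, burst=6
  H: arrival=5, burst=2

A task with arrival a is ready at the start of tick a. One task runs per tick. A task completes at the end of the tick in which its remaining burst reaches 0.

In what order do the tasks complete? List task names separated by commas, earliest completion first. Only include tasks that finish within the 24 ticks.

completion order = C, H, A, F

t=0: queue=[A] q_used=0 → run A
t=1: queue=[A,C] q_used=1 → run A
t=2: queue=[C,A] q_used=0 → run C
t=3: queue=[C,A,F] q_used=1 → run C
t=4: queue=[A,F,C] q_used=0 → run A
t=5: queue=[A,F,C,H] q_used=1 → run A
t=6: queue=[F,C,H,A] q_used=0 → run F
t=7: queue=[F,C,H,A] q_used=1 → run F
t=8: queue=[C,H,A,F] q_used=0 → run C
t=9: queue=[H,A,F] q_used=0 → run H
t=10: queue=[H,A,F] q_used=1 → run H
t=11: queue=[A,F] q_used=0 → run A
t=12: queue=[A,F] q_used=1 → run A
t=13: queue=[F,A] q_used=0 → run F
t=14: queue=[F,A] q_used=1 → run F
t=15: queue=[A,F] q_used=0 → run A
t=16: queue=[A,F] q_used=1 → run A
t=17: queue=[F] q_used=0 → run F
t=18: queue=[F] q_used=1 → run F
t=19: (idle)
t=20: (idle)
t=21: (idle)
t=22: (idle)
t=23: (idle)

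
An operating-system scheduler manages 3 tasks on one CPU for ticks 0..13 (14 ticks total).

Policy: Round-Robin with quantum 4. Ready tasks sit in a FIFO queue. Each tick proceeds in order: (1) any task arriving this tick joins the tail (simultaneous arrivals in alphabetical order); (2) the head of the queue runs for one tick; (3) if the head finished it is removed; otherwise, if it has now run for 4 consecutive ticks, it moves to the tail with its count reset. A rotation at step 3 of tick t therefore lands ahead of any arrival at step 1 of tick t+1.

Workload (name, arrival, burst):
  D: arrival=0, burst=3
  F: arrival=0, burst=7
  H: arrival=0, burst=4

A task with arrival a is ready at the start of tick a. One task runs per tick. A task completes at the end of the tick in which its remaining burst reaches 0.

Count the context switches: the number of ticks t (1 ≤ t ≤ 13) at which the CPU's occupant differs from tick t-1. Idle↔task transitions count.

t=0: queue=[D,F,H] q_used=0 → run D
t=1: queue=[D,F,H] q_used=1 → run D
t=2: queue=[D,F,H] q_used=2 → run D
t=3: queue=[F,H] q_used=0 → run F
t=4: queue=[F,H] q_used=1 → run F
t=5: queue=[F,H] q_used=2 → run F
t=6: queue=[F,H] q_used=3 → run F
t=7: queue=[H,F] q_used=0 → run H
t=8: queue=[H,F] q_used=1 → run H
t=9: queue=[H,F] q_used=2 → run H
t=10: queue=[H,F] q_used=3 → run H
t=11: queue=[F] q_used=0 → run F
t=12: queue=[F] q_used=1 → run F
t=13: queue=[F] q_used=2 → run F

context switches = 3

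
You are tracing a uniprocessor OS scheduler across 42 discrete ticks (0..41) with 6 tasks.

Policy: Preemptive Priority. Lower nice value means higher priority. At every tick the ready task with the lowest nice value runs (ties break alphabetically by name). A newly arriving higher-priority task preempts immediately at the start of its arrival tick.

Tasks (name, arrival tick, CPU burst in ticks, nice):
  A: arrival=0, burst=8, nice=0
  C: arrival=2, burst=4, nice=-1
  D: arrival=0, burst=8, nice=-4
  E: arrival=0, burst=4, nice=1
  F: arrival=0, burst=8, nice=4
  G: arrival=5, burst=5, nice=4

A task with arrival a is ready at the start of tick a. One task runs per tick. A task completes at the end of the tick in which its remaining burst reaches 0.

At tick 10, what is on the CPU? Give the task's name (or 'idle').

t=0: ready={A,D,E,F} → run D
t=1: ready={A,D,E,F} → run D
t=2: ready={A,C,D,E,F} → run D
t=3: ready={A,C,D,E,F} → run D
t=4: ready={A,C,D,E,F} → run D
t=5: ready={A,C,D,E,F,G} → run D
t=6: ready={A,C,D,E,F,G} → run D
t=7: ready={A,C,D,E,F,G} → run D
t=8: ready={A,C,E,F,G} → run C
t=9: ready={A,C,E,F,G} → run C
t=10: ready={A,C,E,F,G} → run C
t=11: ready={A,C,E,F,G} → run C
t=12: ready={A,E,F,G} → run A
t=13: ready={A,E,F,G} → run A
t=14: ready={A,E,F,G} → run A
t=15: ready={A,E,F,G} → run A
t=16: ready={A,E,F,G} → run A
t=17: ready={A,E,F,G} → run A
t=18: ready={A,E,F,G} → run A
t=19: ready={A,E,F,G} → run A
t=20: ready={E,F,G} → run E
t=21: ready={E,F,G} → run E
t=22: ready={E,F,G} → run E
t=23: ready={E,F,G} → run E
t=24: ready={F,G} → run F
t=25: ready={F,G} → run F
t=26: ready={F,G} → run F
t=27: ready={F,G} → run F
t=28: ready={F,G} → run F
t=29: ready={F,G} → run F
t=30: ready={F,G} → run F
t=31: ready={F,G} → run F
t=32: ready={G} → run G
t=33: ready={G} → run G
t=34: ready={G} → run G
t=35: ready={G} → run G
t=36: ready={G} → run G
t=37: (idle)
t=38: (idle)
t=39: (idle)
t=40: (idle)
t=41: (idle)

running at tick 10 = C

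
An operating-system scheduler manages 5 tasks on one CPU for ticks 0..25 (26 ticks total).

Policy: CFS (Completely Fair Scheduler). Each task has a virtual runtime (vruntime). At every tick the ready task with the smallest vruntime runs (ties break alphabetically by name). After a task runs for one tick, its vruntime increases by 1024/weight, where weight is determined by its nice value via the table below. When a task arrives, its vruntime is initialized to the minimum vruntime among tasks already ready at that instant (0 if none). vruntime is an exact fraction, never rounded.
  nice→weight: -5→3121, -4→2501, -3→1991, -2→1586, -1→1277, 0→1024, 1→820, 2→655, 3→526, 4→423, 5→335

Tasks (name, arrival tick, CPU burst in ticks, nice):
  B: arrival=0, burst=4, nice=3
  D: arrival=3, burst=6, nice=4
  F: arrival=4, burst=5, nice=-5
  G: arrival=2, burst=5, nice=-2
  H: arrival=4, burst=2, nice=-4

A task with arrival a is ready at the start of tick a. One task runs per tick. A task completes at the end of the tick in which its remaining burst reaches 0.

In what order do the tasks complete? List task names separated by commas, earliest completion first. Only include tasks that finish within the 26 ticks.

completion order = H, F, B, G, D

t=0: vr[B=0] → run B
t=1: vr[B=512/263] → run B
t=2: vr[B=1024/263 G=1024/263] → run B
t=3: vr[B=1536/263 D=1024/263 G=1024/263] → run D
t=4: vr[B=1536/263 D=702464/111249 F=1024/263 G=1024/263 H=1024/263] → run F
t=5: vr[B=1536/263 D=702464/111249 F=3465216/820823 G=1024/263 H=1024/263] → run G
t=6: vr[B=1536/263 D=702464/111249 F=3465216/820823 G=946688/208559 H=1024/263] → run H
t=7: vr[B=1536/263 D=702464/111249 F=3465216/820823 G=946688/208559 H=2830336/657763] → run F
t=8: vr[B=1536/263 D=702464/111249 F=3734528/820823 G=946688/208559 H=2830336/657763] → run H
t=9: vr[B=1536/263 D=702464/111249 F=3734528/820823 G=946688/208559] → run G
t=10: vr[B=1536/263 D=702464/111249 F=3734528/820823 G=1081344/208559] → run F
t=11: vr[B=1536/263 D=702464/111249 F=4003840/820823 G=1081344/208559] → run F
t=12: vr[B=1536/263 D=702464/111249 F=4273152/820823 G=1081344/208559] → run G
t=13: vr[B=1536/263 D=702464/111249 F=4273152/820823 G=1216000/208559] → run F
t=14: vr[B=1536/263 D=702464/111249 G=1216000/208559] → run G
t=15: vr[B=1536/263 D=702464/111249 G=1350656/208559] → run B
t=16: vr[D=702464/111249 G=1350656/208559] → run D
t=17: vr[D=971776/111249 G=1350656/208559] → run G
t=18: vr[D=971776/111249] → run D
t=19: vr[D=413696/37083] → run D
t=20: vr[D=1510400/111249] → run D
t=21: vr[D=1779712/111249] → run D
t=22: (idle)
t=23: (idle)
t=24: (idle)
t=25: (idle)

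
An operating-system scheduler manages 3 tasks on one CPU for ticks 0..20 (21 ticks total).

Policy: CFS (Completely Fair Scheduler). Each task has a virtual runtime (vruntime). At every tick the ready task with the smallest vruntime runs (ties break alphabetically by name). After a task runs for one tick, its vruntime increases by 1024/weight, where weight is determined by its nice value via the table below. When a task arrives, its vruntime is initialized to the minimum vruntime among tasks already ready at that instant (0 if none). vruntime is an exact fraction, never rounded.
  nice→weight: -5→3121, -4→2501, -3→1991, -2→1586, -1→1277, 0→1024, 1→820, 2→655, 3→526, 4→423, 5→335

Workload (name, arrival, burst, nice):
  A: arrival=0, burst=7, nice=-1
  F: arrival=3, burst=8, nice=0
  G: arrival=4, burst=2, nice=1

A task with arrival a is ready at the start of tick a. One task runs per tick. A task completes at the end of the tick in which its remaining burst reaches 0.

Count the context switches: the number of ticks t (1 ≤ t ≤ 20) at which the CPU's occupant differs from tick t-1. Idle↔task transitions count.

context switches = 10

t=0: vr[A=0] → run A
t=1: vr[A=1024/1277] → run A
t=2: vr[A=2048/1277] → run A
t=3: vr[A=3072/1277 F=3072/1277] → run A
t=4: vr[A=4096/1277 F=3072/1277 G=3072/1277] → run F
t=5: vr[A=4096/1277 F=4349/1277 G=3072/1277] → run G
t=6: vr[A=4096/1277 F=4349/1277 G=956672/261785] → run A
t=7: vr[A=5120/1277 F=4349/1277 G=956672/261785] → run F
t=8: vr[A=5120/1277 F=5626/1277 G=956672/261785] → run G
t=9: vr[A=5120/1277 F=5626/1277] → run A
t=10: vr[A=6144/1277 F=5626/1277] → run F
t=11: vr[A=6144/1277 F=6903/1277] → run A
t=12: vr[F=6903/1277] → run F
t=13: vr[F=8180/1277] → run F
t=14: vr[F=9457/1277] → run F
t=15: vr[F=10734/1277] → run F
t=16: vr[F=12011/1277] → run F
t=17: (idle)
t=18: (idle)
t=19: (idle)
t=20: (idle)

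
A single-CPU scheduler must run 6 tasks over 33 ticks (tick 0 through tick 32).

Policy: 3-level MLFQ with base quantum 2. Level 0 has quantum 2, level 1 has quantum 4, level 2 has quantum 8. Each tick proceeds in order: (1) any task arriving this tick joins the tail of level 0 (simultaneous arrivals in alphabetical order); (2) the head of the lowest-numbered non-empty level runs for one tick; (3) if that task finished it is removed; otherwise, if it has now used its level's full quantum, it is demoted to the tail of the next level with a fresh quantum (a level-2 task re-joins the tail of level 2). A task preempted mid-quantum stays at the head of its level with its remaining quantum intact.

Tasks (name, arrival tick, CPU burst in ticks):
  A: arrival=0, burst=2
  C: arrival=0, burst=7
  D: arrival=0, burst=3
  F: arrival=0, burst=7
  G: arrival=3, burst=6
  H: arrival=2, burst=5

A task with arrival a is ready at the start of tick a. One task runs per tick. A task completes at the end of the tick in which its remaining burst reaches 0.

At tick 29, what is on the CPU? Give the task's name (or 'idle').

t=0: L0/L1/L2 = ACDF/-/- → run A
t=1: L0/L1/L2 = ACDF/-/- → run A
t=2: L0/L1/L2 = CDFH/-/- → run C
t=3: L0/L1/L2 = CDFHG/-/- → run C
t=4: L0/L1/L2 = DFHG/C/- → run D
t=5: L0/L1/L2 = DFHG/C/- → run D
t=6: L0/L1/L2 = FHG/CD/- → run F
t=7: L0/L1/L2 = FHG/CD/- → run F
t=8: L0/L1/L2 = HG/CDF/- → run H
t=9: L0/L1/L2 = HG/CDF/- → run H
t=10: L0/L1/L2 = G/CDFH/- → run G
t=11: L0/L1/L2 = G/CDFH/- → run G
t=12: L0/L1/L2 = -/CDFHG/- → run C
t=13: L0/L1/L2 = -/CDFHG/- → run C
t=14: L0/L1/L2 = -/CDFHG/- → run C
t=15: L0/L1/L2 = -/CDFHG/- → run C
t=16: L0/L1/L2 = -/DFHG/C → run D
t=17: L0/L1/L2 = -/FHG/C → run F
t=18: L0/L1/L2 = -/FHG/C → run F
t=19: L0/L1/L2 = -/FHG/C → run F
t=20: L0/L1/L2 = -/FHG/C → run F
t=21: L0/L1/L2 = -/HG/CF → run H
t=22: L0/L1/L2 = -/HG/CF → run H
t=23: L0/L1/L2 = -/HG/CF → run H
t=24: L0/L1/L2 = -/G/CF → run G
t=25: L0/L1/L2 = -/G/CF → run G
t=26: L0/L1/L2 = -/G/CF → run G
t=27: L0/L1/L2 = -/G/CF → run G
t=28: L0/L1/L2 = -/-/CF → run C
t=29: L0/L1/L2 = -/-/F → run F
t=30: (idle)
t=31: (idle)
t=32: (idle)

running at tick 29 = F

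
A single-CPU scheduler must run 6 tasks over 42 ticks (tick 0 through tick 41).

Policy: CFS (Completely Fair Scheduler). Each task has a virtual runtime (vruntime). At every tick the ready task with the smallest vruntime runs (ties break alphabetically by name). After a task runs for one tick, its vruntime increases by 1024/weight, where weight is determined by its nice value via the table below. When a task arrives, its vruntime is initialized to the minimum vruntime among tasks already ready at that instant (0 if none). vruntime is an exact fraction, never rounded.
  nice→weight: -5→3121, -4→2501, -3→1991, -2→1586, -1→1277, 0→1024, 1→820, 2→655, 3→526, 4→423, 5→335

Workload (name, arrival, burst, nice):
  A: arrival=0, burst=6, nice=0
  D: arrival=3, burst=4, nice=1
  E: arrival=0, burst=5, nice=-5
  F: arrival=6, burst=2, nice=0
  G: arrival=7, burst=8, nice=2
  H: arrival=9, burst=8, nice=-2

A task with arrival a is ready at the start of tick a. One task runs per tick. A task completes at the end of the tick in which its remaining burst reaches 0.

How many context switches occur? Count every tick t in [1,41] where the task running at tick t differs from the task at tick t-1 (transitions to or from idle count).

context switches = 27

t=0: vr[A=0 E=0] → run A
t=1: vr[A=1 E=0] → run E
t=2: vr[A=1 E=1024/3121] → run E
t=3: vr[A=1 D=2048/3121 E=2048/3121] → run D
t=4: vr[A=1 D=1218816/639805 E=2048/3121] → run E
t=5: vr[A=1 D=1218816/639805 E=3072/3121] → run E
t=6: vr[A=1 D=1218816/639805 E=4096/3121 F=1] → run A
t=7: vr[A=2 D=1218816/639805 E=4096/3121 F=1 G=1] → run F
t=8: vr[A=2 D=1218816/639805 E=4096/3121 F=2 G=1] → run G
t=9: vr[A=2 D=1218816/639805 E=4096/3121 F=2 G=1679/655 H=4096/3121] → run E
t=10: vr[A=2 D=1218816/639805 F=2 G=1679/655 H=4096/3121] → run H
t=11: vr[A=2 D=1218816/639805 F=2 G=1679/655 H=4846080/2474953] → run D
t=12: vr[A=2 D=2017792/639805 F=2 G=1679/655 H=4846080/2474953] → run H
t=13: vr[A=2 D=2017792/639805 F=2 G=1679/655 H=6444032/2474953] → run A
t=14: vr[A=3 D=2017792/639805 F=2 G=1679/655 H=6444032/2474953] → run F
t=15: vr[A=3 D=2017792/639805 G=1679/655 H=6444032/2474953] → run G
t=16: vr[A=3 D=2017792/639805 G=2703/655 H=6444032/2474953] → run H
t=17: vr[A=3 D=2017792/639805 G=2703/655 H=8041984/2474953] → run A
t=18: vr[A=4 D=2017792/639805 G=2703/655 H=8041984/2474953] → run D
t=19: vr[A=4 D=2816768/639805 G=2703/655 H=8041984/2474953] → run H
t=20: vr[A=4 D=2816768/639805 G=2703/655 H=9639936/2474953] → run H
t=21: vr[A=4 D=2816768/639805 G=2703/655 H=11237888/2474953] → run A
t=22: vr[A=5 D=2816768/639805 G=2703/655 H=11237888/2474953] → run G
t=23: vr[A=5 D=2816768/639805 G=3727/655 H=11237888/2474953] → run D
t=24: vr[A=5 G=3727/655 H=11237888/2474953] → run H
t=25: vr[A=5 G=3727/655 H=12835840/2474953] → run A
t=26: vr[G=3727/655 H=12835840/2474953] → run H
t=27: vr[G=3727/655 H=14433792/2474953] → run G
t=28: vr[G=4751/655 H=14433792/2474953] → run H
t=29: vr[G=4751/655] → run G
t=30: vr[G=1155/131] → run G
t=31: vr[G=6799/655] → run G
t=32: vr[G=7823/655] → run G
t=33: (idle)
t=34: (idle)
t=35: (idle)
t=36: (idle)
t=37: (idle)
t=38: (idle)
t=39: (idle)
t=40: (idle)
t=41: (idle)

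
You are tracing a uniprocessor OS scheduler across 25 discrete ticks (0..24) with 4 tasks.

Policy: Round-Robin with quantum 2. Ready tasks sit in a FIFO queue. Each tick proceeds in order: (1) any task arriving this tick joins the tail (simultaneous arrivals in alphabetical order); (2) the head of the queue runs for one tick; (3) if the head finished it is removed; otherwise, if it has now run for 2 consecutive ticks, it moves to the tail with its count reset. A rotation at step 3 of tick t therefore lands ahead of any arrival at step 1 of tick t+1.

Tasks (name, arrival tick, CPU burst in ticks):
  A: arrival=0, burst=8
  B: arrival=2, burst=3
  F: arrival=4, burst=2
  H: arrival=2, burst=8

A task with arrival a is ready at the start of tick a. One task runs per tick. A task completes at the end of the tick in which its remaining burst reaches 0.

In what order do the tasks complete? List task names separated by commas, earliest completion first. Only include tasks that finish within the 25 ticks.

completion order = F, B, A, H

t=0: queue=[A] q_used=0 → run A
t=1: queue=[A] q_used=1 → run A
t=2: queue=[A,B,H] q_used=0 → run A
t=3: queue=[A,B,H] q_used=1 → run A
t=4: queue=[B,H,A,F] q_used=0 → run B
t=5: queue=[B,H,A,F] q_used=1 → run B
t=6: queue=[H,A,F,B] q_used=0 → run H
t=7: queue=[H,A,F,B] q_used=1 → run H
t=8: queue=[A,F,B,H] q_used=0 → run A
t=9: queue=[A,F,B,H] q_used=1 → run A
t=10: queue=[F,B,H,A] q_used=0 → run F
t=11: queue=[F,B,H,A] q_used=1 → run F
t=12: queue=[B,H,A] q_used=0 → run B
t=13: queue=[H,A] q_used=0 → run H
t=14: queue=[H,A] q_used=1 → run H
t=15: queue=[A,H] q_used=0 → run A
t=16: queue=[A,H] q_used=1 → run A
t=17: queue=[H] q_used=0 → run H
t=18: queue=[H] q_used=1 → run H
t=19: queue=[H] q_used=0 → run H
t=20: queue=[H] q_used=1 → run H
t=21: (idle)
t=22: (idle)
t=23: (idle)
t=24: (idle)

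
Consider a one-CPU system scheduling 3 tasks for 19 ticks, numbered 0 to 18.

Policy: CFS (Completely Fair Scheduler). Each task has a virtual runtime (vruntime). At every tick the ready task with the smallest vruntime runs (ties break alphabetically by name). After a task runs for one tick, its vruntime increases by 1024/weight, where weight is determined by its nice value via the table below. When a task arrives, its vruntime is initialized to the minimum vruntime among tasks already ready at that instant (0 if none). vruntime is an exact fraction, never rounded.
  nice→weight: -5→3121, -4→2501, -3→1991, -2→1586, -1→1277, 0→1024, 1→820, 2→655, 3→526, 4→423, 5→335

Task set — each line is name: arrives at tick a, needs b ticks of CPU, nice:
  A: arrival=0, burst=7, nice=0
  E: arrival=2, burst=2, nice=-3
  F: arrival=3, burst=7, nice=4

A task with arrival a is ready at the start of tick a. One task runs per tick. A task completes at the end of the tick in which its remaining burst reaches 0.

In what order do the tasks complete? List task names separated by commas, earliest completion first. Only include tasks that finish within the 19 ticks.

completion order = E, A, F

t=0: vr[A=0] → run A
t=1: vr[A=1] → run A
t=2: vr[A=2 E=2] → run A
t=3: vr[A=3 E=2 F=2] → run E
t=4: vr[A=3 E=5006/1991 F=2] → run F
t=5: vr[A=3 E=5006/1991 F=1870/423] → run E
t=6: vr[A=3 F=1870/423] → run A
t=7: vr[A=4 F=1870/423] → run A
t=8: vr[A=5 F=1870/423] → run F
t=9: vr[A=5 F=2894/423] → run A
t=10: vr[A=6 F=2894/423] → run A
t=11: vr[F=2894/423] → run F
t=12: vr[F=1306/141] → run F
t=13: vr[F=4942/423] → run F
t=14: vr[F=5966/423] → run F
t=15: vr[F=2330/141] → run F
t=16: (idle)
t=17: (idle)
t=18: (idle)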